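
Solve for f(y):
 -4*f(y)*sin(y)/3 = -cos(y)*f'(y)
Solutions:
 f(y) = C1/cos(y)^(4/3)


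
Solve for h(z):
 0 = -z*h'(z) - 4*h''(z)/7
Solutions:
 h(z) = C1 + C2*erf(sqrt(14)*z/4)


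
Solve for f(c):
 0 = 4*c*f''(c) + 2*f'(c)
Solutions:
 f(c) = C1 + C2*sqrt(c)


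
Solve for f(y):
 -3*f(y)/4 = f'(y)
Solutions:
 f(y) = C1*exp(-3*y/4)


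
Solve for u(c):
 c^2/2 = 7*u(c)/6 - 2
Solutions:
 u(c) = 3*c^2/7 + 12/7


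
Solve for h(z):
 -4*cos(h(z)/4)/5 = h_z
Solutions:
 4*z/5 - 2*log(sin(h(z)/4) - 1) + 2*log(sin(h(z)/4) + 1) = C1


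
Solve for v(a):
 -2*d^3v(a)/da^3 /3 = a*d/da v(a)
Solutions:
 v(a) = C1 + Integral(C2*airyai(-2^(2/3)*3^(1/3)*a/2) + C3*airybi(-2^(2/3)*3^(1/3)*a/2), a)


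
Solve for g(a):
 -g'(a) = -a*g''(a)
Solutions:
 g(a) = C1 + C2*a^2


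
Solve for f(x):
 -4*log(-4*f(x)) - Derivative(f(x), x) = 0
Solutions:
 Integral(1/(log(-_y) + 2*log(2)), (_y, f(x)))/4 = C1 - x


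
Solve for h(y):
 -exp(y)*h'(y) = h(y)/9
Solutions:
 h(y) = C1*exp(exp(-y)/9)


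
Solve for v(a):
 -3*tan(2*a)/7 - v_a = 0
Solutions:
 v(a) = C1 + 3*log(cos(2*a))/14


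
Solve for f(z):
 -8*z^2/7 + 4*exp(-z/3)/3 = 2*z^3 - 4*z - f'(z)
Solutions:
 f(z) = C1 + z^4/2 + 8*z^3/21 - 2*z^2 + 4*exp(-z/3)


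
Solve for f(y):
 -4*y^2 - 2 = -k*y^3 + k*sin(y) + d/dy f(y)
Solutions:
 f(y) = C1 + k*y^4/4 + k*cos(y) - 4*y^3/3 - 2*y


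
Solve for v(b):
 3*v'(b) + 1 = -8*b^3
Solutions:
 v(b) = C1 - 2*b^4/3 - b/3


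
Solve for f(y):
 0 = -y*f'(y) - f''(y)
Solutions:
 f(y) = C1 + C2*erf(sqrt(2)*y/2)


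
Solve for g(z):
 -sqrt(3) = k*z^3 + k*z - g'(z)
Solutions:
 g(z) = C1 + k*z^4/4 + k*z^2/2 + sqrt(3)*z


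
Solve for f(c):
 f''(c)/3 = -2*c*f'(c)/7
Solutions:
 f(c) = C1 + C2*erf(sqrt(21)*c/7)


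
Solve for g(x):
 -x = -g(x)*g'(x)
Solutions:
 g(x) = -sqrt(C1 + x^2)
 g(x) = sqrt(C1 + x^2)


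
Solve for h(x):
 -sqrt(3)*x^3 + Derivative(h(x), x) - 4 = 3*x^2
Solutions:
 h(x) = C1 + sqrt(3)*x^4/4 + x^3 + 4*x


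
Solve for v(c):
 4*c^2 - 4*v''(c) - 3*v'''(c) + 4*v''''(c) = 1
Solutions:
 v(c) = C1 + C2*c + C3*exp(c*(3 - sqrt(73))/8) + C4*exp(c*(3 + sqrt(73))/8) + c^4/12 - c^3/4 + 23*c^2/16


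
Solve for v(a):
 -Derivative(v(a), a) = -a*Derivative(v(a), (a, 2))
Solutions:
 v(a) = C1 + C2*a^2


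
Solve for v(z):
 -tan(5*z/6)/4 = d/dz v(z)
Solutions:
 v(z) = C1 + 3*log(cos(5*z/6))/10


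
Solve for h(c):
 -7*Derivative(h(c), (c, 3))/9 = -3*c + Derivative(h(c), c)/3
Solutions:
 h(c) = C1 + C2*sin(sqrt(21)*c/7) + C3*cos(sqrt(21)*c/7) + 9*c^2/2


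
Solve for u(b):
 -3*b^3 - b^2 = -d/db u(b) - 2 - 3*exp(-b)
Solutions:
 u(b) = C1 + 3*b^4/4 + b^3/3 - 2*b + 3*exp(-b)


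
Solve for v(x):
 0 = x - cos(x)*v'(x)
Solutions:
 v(x) = C1 + Integral(x/cos(x), x)


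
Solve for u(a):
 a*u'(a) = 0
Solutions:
 u(a) = C1


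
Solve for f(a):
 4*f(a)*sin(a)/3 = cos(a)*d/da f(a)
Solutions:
 f(a) = C1/cos(a)^(4/3)


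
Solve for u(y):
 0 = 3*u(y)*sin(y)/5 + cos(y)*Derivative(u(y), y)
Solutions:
 u(y) = C1*cos(y)^(3/5)


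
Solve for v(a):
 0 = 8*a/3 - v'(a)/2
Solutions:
 v(a) = C1 + 8*a^2/3


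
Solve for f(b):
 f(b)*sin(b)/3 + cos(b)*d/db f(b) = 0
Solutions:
 f(b) = C1*cos(b)^(1/3)


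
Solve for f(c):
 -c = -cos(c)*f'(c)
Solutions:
 f(c) = C1 + Integral(c/cos(c), c)


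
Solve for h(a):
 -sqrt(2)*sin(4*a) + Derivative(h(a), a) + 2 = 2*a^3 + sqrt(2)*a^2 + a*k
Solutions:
 h(a) = C1 + a^4/2 + sqrt(2)*a^3/3 + a^2*k/2 - 2*a - sqrt(2)*cos(4*a)/4


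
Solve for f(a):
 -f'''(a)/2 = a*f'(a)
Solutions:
 f(a) = C1 + Integral(C2*airyai(-2^(1/3)*a) + C3*airybi(-2^(1/3)*a), a)


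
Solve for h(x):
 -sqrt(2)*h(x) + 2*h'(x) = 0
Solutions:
 h(x) = C1*exp(sqrt(2)*x/2)


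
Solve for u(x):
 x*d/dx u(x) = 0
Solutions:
 u(x) = C1


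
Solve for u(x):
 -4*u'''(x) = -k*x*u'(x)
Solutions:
 u(x) = C1 + Integral(C2*airyai(2^(1/3)*k^(1/3)*x/2) + C3*airybi(2^(1/3)*k^(1/3)*x/2), x)


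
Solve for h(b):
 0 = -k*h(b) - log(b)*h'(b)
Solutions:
 h(b) = C1*exp(-k*li(b))


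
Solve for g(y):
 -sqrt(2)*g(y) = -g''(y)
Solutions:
 g(y) = C1*exp(-2^(1/4)*y) + C2*exp(2^(1/4)*y)


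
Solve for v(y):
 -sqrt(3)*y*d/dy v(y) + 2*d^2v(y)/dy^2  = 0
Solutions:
 v(y) = C1 + C2*erfi(3^(1/4)*y/2)


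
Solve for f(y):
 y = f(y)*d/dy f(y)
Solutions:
 f(y) = -sqrt(C1 + y^2)
 f(y) = sqrt(C1 + y^2)


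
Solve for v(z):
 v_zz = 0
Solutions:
 v(z) = C1 + C2*z


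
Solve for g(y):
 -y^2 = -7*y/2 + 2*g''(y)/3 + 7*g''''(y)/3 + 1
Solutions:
 g(y) = C1 + C2*y + C3*sin(sqrt(14)*y/7) + C4*cos(sqrt(14)*y/7) - y^4/8 + 7*y^3/8 + 9*y^2/2


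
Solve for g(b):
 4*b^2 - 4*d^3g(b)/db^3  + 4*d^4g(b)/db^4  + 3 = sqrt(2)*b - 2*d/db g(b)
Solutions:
 g(b) = C1 + C2*exp(b*(2*2^(2/3)/(3*sqrt(57) + 23)^(1/3) + 4 + 2^(1/3)*(3*sqrt(57) + 23)^(1/3))/12)*sin(2^(1/3)*sqrt(3)*b*(-(3*sqrt(57) + 23)^(1/3) + 2*2^(1/3)/(3*sqrt(57) + 23)^(1/3))/12) + C3*exp(b*(2*2^(2/3)/(3*sqrt(57) + 23)^(1/3) + 4 + 2^(1/3)*(3*sqrt(57) + 23)^(1/3))/12)*cos(2^(1/3)*sqrt(3)*b*(-(3*sqrt(57) + 23)^(1/3) + 2*2^(1/3)/(3*sqrt(57) + 23)^(1/3))/12) + C4*exp(b*(-2^(1/3)*(3*sqrt(57) + 23)^(1/3) - 2*2^(2/3)/(3*sqrt(57) + 23)^(1/3) + 2)/6) - 2*b^3/3 + sqrt(2)*b^2/4 - 19*b/2


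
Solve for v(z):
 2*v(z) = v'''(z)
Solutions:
 v(z) = C3*exp(2^(1/3)*z) + (C1*sin(2^(1/3)*sqrt(3)*z/2) + C2*cos(2^(1/3)*sqrt(3)*z/2))*exp(-2^(1/3)*z/2)


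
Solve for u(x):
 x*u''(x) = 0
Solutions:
 u(x) = C1 + C2*x


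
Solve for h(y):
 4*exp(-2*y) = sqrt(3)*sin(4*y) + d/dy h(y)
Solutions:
 h(y) = C1 + sqrt(3)*cos(4*y)/4 - 2*exp(-2*y)


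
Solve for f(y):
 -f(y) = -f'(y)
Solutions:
 f(y) = C1*exp(y)


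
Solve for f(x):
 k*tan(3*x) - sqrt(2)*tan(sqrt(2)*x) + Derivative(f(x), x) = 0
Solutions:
 f(x) = C1 + k*log(cos(3*x))/3 - log(cos(sqrt(2)*x))


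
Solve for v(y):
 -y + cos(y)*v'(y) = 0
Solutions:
 v(y) = C1 + Integral(y/cos(y), y)


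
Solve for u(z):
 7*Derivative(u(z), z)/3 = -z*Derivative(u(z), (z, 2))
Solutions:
 u(z) = C1 + C2/z^(4/3)


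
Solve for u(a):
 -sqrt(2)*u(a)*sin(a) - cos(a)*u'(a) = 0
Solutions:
 u(a) = C1*cos(a)^(sqrt(2))


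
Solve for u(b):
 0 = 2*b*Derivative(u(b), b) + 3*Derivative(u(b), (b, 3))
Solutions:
 u(b) = C1 + Integral(C2*airyai(-2^(1/3)*3^(2/3)*b/3) + C3*airybi(-2^(1/3)*3^(2/3)*b/3), b)


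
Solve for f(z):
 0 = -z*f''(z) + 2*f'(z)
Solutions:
 f(z) = C1 + C2*z^3


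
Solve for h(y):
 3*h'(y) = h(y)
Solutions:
 h(y) = C1*exp(y/3)


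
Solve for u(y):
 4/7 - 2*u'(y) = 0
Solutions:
 u(y) = C1 + 2*y/7


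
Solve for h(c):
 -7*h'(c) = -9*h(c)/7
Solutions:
 h(c) = C1*exp(9*c/49)


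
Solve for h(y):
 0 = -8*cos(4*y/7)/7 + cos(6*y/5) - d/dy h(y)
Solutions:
 h(y) = C1 - 2*sin(4*y/7) + 5*sin(6*y/5)/6


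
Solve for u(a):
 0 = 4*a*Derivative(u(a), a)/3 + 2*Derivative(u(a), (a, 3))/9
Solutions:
 u(a) = C1 + Integral(C2*airyai(-6^(1/3)*a) + C3*airybi(-6^(1/3)*a), a)


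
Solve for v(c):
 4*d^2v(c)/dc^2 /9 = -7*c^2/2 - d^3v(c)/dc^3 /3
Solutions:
 v(c) = C1 + C2*c + C3*exp(-4*c/3) - 21*c^4/32 + 63*c^3/32 - 567*c^2/128


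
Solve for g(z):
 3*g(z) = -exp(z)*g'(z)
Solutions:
 g(z) = C1*exp(3*exp(-z))


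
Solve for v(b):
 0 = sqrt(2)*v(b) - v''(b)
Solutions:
 v(b) = C1*exp(-2^(1/4)*b) + C2*exp(2^(1/4)*b)


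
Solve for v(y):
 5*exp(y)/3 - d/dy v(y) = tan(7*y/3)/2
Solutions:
 v(y) = C1 + 5*exp(y)/3 + 3*log(cos(7*y/3))/14


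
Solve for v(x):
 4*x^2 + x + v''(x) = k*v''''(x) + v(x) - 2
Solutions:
 v(x) = C1*exp(-sqrt(2)*x*sqrt((1 - sqrt(1 - 4*k))/k)/2) + C2*exp(sqrt(2)*x*sqrt((1 - sqrt(1 - 4*k))/k)/2) + C3*exp(-sqrt(2)*x*sqrt((sqrt(1 - 4*k) + 1)/k)/2) + C4*exp(sqrt(2)*x*sqrt((sqrt(1 - 4*k) + 1)/k)/2) + 4*x^2 + x + 10


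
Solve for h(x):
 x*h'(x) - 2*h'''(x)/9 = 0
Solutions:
 h(x) = C1 + Integral(C2*airyai(6^(2/3)*x/2) + C3*airybi(6^(2/3)*x/2), x)


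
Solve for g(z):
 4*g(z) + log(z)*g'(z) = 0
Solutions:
 g(z) = C1*exp(-4*li(z))


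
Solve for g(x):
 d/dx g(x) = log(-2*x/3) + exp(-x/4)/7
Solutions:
 g(x) = C1 + x*log(-x) + x*(-log(3) - 1 + log(2)) - 4*exp(-x/4)/7


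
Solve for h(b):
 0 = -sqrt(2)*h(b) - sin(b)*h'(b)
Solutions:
 h(b) = C1*(cos(b) + 1)^(sqrt(2)/2)/(cos(b) - 1)^(sqrt(2)/2)


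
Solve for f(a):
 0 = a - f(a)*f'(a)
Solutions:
 f(a) = -sqrt(C1 + a^2)
 f(a) = sqrt(C1 + a^2)


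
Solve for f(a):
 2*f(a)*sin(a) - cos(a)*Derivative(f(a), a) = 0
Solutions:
 f(a) = C1/cos(a)^2


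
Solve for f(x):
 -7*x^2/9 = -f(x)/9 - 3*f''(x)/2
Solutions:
 f(x) = C1*sin(sqrt(6)*x/9) + C2*cos(sqrt(6)*x/9) + 7*x^2 - 189


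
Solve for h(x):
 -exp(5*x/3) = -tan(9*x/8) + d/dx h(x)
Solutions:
 h(x) = C1 - 3*exp(5*x/3)/5 - 8*log(cos(9*x/8))/9


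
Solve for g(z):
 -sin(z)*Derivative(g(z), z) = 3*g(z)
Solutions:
 g(z) = C1*(cos(z) + 1)^(3/2)/(cos(z) - 1)^(3/2)


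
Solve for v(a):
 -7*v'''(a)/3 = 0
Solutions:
 v(a) = C1 + C2*a + C3*a^2


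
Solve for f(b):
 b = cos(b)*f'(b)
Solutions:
 f(b) = C1 + Integral(b/cos(b), b)


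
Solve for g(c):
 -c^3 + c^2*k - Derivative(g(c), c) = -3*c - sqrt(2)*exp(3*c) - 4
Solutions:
 g(c) = C1 - c^4/4 + c^3*k/3 + 3*c^2/2 + 4*c + sqrt(2)*exp(3*c)/3


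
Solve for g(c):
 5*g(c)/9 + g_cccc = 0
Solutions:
 g(c) = (C1*sin(5^(1/4)*sqrt(6)*c/6) + C2*cos(5^(1/4)*sqrt(6)*c/6))*exp(-5^(1/4)*sqrt(6)*c/6) + (C3*sin(5^(1/4)*sqrt(6)*c/6) + C4*cos(5^(1/4)*sqrt(6)*c/6))*exp(5^(1/4)*sqrt(6)*c/6)


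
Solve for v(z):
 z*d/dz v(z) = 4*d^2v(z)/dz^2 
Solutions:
 v(z) = C1 + C2*erfi(sqrt(2)*z/4)


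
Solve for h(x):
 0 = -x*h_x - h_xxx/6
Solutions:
 h(x) = C1 + Integral(C2*airyai(-6^(1/3)*x) + C3*airybi(-6^(1/3)*x), x)


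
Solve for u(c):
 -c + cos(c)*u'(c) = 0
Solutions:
 u(c) = C1 + Integral(c/cos(c), c)


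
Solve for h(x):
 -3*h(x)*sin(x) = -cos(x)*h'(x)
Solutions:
 h(x) = C1/cos(x)^3


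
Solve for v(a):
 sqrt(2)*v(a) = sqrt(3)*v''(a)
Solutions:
 v(a) = C1*exp(-2^(1/4)*3^(3/4)*a/3) + C2*exp(2^(1/4)*3^(3/4)*a/3)


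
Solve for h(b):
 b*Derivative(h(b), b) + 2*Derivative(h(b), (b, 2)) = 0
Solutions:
 h(b) = C1 + C2*erf(b/2)


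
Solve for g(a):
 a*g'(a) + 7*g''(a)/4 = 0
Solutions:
 g(a) = C1 + C2*erf(sqrt(14)*a/7)


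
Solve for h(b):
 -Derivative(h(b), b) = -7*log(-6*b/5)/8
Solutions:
 h(b) = C1 + 7*b*log(-b)/8 + 7*b*(-log(5) - 1 + log(6))/8


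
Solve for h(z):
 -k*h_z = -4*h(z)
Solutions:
 h(z) = C1*exp(4*z/k)


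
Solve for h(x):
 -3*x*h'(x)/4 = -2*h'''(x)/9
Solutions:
 h(x) = C1 + Integral(C2*airyai(3*x/2) + C3*airybi(3*x/2), x)


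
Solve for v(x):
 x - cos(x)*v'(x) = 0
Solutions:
 v(x) = C1 + Integral(x/cos(x), x)


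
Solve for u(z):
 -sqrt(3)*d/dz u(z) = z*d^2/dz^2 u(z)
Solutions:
 u(z) = C1 + C2*z^(1 - sqrt(3))


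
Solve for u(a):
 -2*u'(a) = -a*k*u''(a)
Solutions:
 u(a) = C1 + a^(((re(k) + 2)*re(k) + im(k)^2)/(re(k)^2 + im(k)^2))*(C2*sin(2*log(a)*Abs(im(k))/(re(k)^2 + im(k)^2)) + C3*cos(2*log(a)*im(k)/(re(k)^2 + im(k)^2)))


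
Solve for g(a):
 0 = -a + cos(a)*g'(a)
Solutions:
 g(a) = C1 + Integral(a/cos(a), a)


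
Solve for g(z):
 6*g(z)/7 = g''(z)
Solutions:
 g(z) = C1*exp(-sqrt(42)*z/7) + C2*exp(sqrt(42)*z/7)


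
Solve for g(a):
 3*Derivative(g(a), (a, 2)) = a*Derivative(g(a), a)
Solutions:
 g(a) = C1 + C2*erfi(sqrt(6)*a/6)


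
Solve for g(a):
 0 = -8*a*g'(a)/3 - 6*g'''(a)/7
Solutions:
 g(a) = C1 + Integral(C2*airyai(-84^(1/3)*a/3) + C3*airybi(-84^(1/3)*a/3), a)


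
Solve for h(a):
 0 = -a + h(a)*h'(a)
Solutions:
 h(a) = -sqrt(C1 + a^2)
 h(a) = sqrt(C1 + a^2)


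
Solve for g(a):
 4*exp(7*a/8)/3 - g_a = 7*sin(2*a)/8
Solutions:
 g(a) = C1 + 32*exp(7*a/8)/21 + 7*cos(2*a)/16


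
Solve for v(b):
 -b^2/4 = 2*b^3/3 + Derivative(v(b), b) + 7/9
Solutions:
 v(b) = C1 - b^4/6 - b^3/12 - 7*b/9


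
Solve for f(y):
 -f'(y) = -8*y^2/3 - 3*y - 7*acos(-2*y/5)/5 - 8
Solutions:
 f(y) = C1 + 8*y^3/9 + 3*y^2/2 + 7*y*acos(-2*y/5)/5 + 8*y + 7*sqrt(25 - 4*y^2)/10


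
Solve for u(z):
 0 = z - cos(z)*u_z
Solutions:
 u(z) = C1 + Integral(z/cos(z), z)


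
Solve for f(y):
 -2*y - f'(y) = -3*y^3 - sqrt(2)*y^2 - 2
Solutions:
 f(y) = C1 + 3*y^4/4 + sqrt(2)*y^3/3 - y^2 + 2*y


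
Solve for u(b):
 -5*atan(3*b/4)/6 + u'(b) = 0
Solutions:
 u(b) = C1 + 5*b*atan(3*b/4)/6 - 5*log(9*b^2 + 16)/9


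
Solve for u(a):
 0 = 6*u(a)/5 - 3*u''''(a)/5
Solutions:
 u(a) = C1*exp(-2^(1/4)*a) + C2*exp(2^(1/4)*a) + C3*sin(2^(1/4)*a) + C4*cos(2^(1/4)*a)


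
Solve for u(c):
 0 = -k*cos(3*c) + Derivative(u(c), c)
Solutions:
 u(c) = C1 + k*sin(3*c)/3


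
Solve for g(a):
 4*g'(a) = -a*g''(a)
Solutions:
 g(a) = C1 + C2/a^3


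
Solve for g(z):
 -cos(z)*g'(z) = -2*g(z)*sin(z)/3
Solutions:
 g(z) = C1/cos(z)^(2/3)


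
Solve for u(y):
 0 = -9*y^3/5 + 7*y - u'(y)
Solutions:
 u(y) = C1 - 9*y^4/20 + 7*y^2/2


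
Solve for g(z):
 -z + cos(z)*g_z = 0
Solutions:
 g(z) = C1 + Integral(z/cos(z), z)


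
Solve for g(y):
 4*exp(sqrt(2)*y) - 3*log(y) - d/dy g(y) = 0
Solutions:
 g(y) = C1 - 3*y*log(y) + 3*y + 2*sqrt(2)*exp(sqrt(2)*y)


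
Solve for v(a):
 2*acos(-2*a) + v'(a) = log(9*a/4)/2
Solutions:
 v(a) = C1 + a*log(a)/2 - 2*a*acos(-2*a) - a*log(2) - a/2 + a*log(3) - sqrt(1 - 4*a^2)


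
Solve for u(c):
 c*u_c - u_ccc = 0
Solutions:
 u(c) = C1 + Integral(C2*airyai(c) + C3*airybi(c), c)


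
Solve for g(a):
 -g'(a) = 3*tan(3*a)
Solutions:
 g(a) = C1 + log(cos(3*a))


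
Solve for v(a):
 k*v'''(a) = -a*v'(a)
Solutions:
 v(a) = C1 + Integral(C2*airyai(a*(-1/k)^(1/3)) + C3*airybi(a*(-1/k)^(1/3)), a)


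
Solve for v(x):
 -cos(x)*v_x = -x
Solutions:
 v(x) = C1 + Integral(x/cos(x), x)


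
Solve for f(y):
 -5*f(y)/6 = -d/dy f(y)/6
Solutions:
 f(y) = C1*exp(5*y)


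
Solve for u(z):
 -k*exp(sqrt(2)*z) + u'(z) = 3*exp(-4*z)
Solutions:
 u(z) = C1 + sqrt(2)*k*exp(sqrt(2)*z)/2 - 3*exp(-4*z)/4


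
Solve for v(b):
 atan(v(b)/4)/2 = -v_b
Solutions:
 Integral(1/atan(_y/4), (_y, v(b))) = C1 - b/2


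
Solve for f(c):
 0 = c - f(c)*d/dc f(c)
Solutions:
 f(c) = -sqrt(C1 + c^2)
 f(c) = sqrt(C1 + c^2)


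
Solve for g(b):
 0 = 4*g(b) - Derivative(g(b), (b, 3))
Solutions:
 g(b) = C3*exp(2^(2/3)*b) + (C1*sin(2^(2/3)*sqrt(3)*b/2) + C2*cos(2^(2/3)*sqrt(3)*b/2))*exp(-2^(2/3)*b/2)


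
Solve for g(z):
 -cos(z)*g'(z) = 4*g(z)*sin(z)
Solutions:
 g(z) = C1*cos(z)^4


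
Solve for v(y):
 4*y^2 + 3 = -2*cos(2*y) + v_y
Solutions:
 v(y) = C1 + 4*y^3/3 + 3*y + sin(2*y)


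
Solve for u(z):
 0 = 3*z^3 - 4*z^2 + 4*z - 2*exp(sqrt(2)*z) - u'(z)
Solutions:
 u(z) = C1 + 3*z^4/4 - 4*z^3/3 + 2*z^2 - sqrt(2)*exp(sqrt(2)*z)


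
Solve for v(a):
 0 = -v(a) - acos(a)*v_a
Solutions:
 v(a) = C1*exp(-Integral(1/acos(a), a))


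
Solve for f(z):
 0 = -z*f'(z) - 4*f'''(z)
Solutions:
 f(z) = C1 + Integral(C2*airyai(-2^(1/3)*z/2) + C3*airybi(-2^(1/3)*z/2), z)


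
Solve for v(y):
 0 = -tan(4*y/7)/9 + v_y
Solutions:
 v(y) = C1 - 7*log(cos(4*y/7))/36


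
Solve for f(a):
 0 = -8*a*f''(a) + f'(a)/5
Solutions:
 f(a) = C1 + C2*a^(41/40)


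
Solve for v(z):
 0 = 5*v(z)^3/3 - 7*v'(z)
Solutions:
 v(z) = -sqrt(42)*sqrt(-1/(C1 + 5*z))/2
 v(z) = sqrt(42)*sqrt(-1/(C1 + 5*z))/2


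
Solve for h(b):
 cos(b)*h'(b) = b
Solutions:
 h(b) = C1 + Integral(b/cos(b), b)


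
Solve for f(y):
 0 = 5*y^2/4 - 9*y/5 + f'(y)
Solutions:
 f(y) = C1 - 5*y^3/12 + 9*y^2/10


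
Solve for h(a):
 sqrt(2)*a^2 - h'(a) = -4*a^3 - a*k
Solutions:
 h(a) = C1 + a^4 + sqrt(2)*a^3/3 + a^2*k/2


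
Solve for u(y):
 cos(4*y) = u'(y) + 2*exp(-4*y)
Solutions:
 u(y) = C1 + sin(4*y)/4 + exp(-4*y)/2


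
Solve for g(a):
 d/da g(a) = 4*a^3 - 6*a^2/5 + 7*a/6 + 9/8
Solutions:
 g(a) = C1 + a^4 - 2*a^3/5 + 7*a^2/12 + 9*a/8


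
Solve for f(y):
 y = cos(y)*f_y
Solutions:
 f(y) = C1 + Integral(y/cos(y), y)


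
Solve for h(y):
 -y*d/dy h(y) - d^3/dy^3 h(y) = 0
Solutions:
 h(y) = C1 + Integral(C2*airyai(-y) + C3*airybi(-y), y)


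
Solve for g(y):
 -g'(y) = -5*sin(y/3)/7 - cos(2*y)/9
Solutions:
 g(y) = C1 + sin(2*y)/18 - 15*cos(y/3)/7


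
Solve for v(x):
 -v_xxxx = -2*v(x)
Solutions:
 v(x) = C1*exp(-2^(1/4)*x) + C2*exp(2^(1/4)*x) + C3*sin(2^(1/4)*x) + C4*cos(2^(1/4)*x)


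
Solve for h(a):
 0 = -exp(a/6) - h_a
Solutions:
 h(a) = C1 - 6*exp(a/6)


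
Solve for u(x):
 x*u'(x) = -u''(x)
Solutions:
 u(x) = C1 + C2*erf(sqrt(2)*x/2)


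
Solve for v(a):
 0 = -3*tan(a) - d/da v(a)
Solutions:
 v(a) = C1 + 3*log(cos(a))


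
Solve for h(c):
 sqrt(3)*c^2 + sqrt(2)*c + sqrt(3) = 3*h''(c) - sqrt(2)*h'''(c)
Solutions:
 h(c) = C1 + C2*c + C3*exp(3*sqrt(2)*c/2) + sqrt(3)*c^4/36 + c^3*(3*sqrt(2) + 2*sqrt(6))/54 + c^2*(6 + 13*sqrt(3))/54


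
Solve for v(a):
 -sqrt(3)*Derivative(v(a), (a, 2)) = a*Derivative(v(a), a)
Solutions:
 v(a) = C1 + C2*erf(sqrt(2)*3^(3/4)*a/6)


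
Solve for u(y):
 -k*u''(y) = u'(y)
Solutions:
 u(y) = C1 + C2*exp(-y/k)


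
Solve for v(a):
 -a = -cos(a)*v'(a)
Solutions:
 v(a) = C1 + Integral(a/cos(a), a)


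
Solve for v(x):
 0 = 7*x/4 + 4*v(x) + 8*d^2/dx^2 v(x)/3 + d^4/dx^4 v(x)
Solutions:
 v(x) = -7*x/16 + (C1*sin(sqrt(2)*x*cos(atan(sqrt(5)/2)/2)) + C2*cos(sqrt(2)*x*cos(atan(sqrt(5)/2)/2)))*exp(-sqrt(2)*x*sin(atan(sqrt(5)/2)/2)) + (C3*sin(sqrt(2)*x*cos(atan(sqrt(5)/2)/2)) + C4*cos(sqrt(2)*x*cos(atan(sqrt(5)/2)/2)))*exp(sqrt(2)*x*sin(atan(sqrt(5)/2)/2))


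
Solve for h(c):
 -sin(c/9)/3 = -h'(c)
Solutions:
 h(c) = C1 - 3*cos(c/9)


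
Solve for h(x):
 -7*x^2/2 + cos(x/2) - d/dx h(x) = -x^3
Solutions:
 h(x) = C1 + x^4/4 - 7*x^3/6 + 2*sin(x/2)


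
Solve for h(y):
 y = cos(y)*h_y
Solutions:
 h(y) = C1 + Integral(y/cos(y), y)


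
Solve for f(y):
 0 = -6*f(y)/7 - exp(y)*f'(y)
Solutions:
 f(y) = C1*exp(6*exp(-y)/7)


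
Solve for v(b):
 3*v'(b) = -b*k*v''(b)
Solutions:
 v(b) = C1 + b^(((re(k) - 3)*re(k) + im(k)^2)/(re(k)^2 + im(k)^2))*(C2*sin(3*log(b)*Abs(im(k))/(re(k)^2 + im(k)^2)) + C3*cos(3*log(b)*im(k)/(re(k)^2 + im(k)^2)))


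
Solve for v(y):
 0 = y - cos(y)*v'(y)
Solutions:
 v(y) = C1 + Integral(y/cos(y), y)


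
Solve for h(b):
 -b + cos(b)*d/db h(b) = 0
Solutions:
 h(b) = C1 + Integral(b/cos(b), b)


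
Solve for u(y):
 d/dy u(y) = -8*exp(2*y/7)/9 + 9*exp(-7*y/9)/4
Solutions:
 u(y) = C1 - 28*exp(2*y/7)/9 - 81*exp(-7*y/9)/28


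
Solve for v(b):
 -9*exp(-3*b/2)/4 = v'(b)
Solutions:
 v(b) = C1 + 3*exp(-3*b/2)/2


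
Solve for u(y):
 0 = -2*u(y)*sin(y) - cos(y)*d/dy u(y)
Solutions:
 u(y) = C1*cos(y)^2


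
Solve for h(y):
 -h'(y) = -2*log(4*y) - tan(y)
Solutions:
 h(y) = C1 + 2*y*log(y) - 2*y + 4*y*log(2) - log(cos(y))


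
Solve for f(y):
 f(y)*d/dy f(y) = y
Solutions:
 f(y) = -sqrt(C1 + y^2)
 f(y) = sqrt(C1 + y^2)


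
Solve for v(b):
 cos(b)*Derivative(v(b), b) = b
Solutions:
 v(b) = C1 + Integral(b/cos(b), b)


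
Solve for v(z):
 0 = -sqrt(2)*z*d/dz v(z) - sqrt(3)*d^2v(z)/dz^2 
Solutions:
 v(z) = C1 + C2*erf(6^(3/4)*z/6)


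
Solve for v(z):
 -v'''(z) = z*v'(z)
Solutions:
 v(z) = C1 + Integral(C2*airyai(-z) + C3*airybi(-z), z)


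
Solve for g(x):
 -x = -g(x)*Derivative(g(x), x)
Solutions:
 g(x) = -sqrt(C1 + x^2)
 g(x) = sqrt(C1 + x^2)


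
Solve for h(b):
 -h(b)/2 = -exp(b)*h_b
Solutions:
 h(b) = C1*exp(-exp(-b)/2)


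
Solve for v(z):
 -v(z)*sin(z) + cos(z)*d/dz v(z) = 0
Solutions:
 v(z) = C1/cos(z)


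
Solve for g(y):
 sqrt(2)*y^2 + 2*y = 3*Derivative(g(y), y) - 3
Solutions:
 g(y) = C1 + sqrt(2)*y^3/9 + y^2/3 + y


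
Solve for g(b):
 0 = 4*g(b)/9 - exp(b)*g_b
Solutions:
 g(b) = C1*exp(-4*exp(-b)/9)


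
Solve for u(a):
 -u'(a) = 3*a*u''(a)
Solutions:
 u(a) = C1 + C2*a^(2/3)


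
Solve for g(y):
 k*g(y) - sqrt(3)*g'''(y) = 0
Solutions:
 g(y) = C1*exp(3^(5/6)*k^(1/3)*y/3) + C2*exp(k^(1/3)*y*(-3^(5/6) + 3*3^(1/3)*I)/6) + C3*exp(-k^(1/3)*y*(3^(5/6) + 3*3^(1/3)*I)/6)


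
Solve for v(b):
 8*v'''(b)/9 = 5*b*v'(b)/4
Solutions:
 v(b) = C1 + Integral(C2*airyai(90^(1/3)*b/4) + C3*airybi(90^(1/3)*b/4), b)


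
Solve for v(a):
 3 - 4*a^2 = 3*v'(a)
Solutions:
 v(a) = C1 - 4*a^3/9 + a


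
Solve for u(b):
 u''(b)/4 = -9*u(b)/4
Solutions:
 u(b) = C1*sin(3*b) + C2*cos(3*b)


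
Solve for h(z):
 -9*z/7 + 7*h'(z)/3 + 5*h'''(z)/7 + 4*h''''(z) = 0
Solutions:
 h(z) = C1 + C2*exp(z*(-10 + 25/(588*sqrt(86561) + 172997)^(1/3) + (588*sqrt(86561) + 172997)^(1/3))/168)*sin(sqrt(3)*z*(-(588*sqrt(86561) + 172997)^(1/3) + 25/(588*sqrt(86561) + 172997)^(1/3))/168) + C3*exp(z*(-10 + 25/(588*sqrt(86561) + 172997)^(1/3) + (588*sqrt(86561) + 172997)^(1/3))/168)*cos(sqrt(3)*z*(-(588*sqrt(86561) + 172997)^(1/3) + 25/(588*sqrt(86561) + 172997)^(1/3))/168) + C4*exp(-z*(25/(588*sqrt(86561) + 172997)^(1/3) + 5 + (588*sqrt(86561) + 172997)^(1/3))/84) + 27*z^2/98


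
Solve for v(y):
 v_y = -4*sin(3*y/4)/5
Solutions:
 v(y) = C1 + 16*cos(3*y/4)/15


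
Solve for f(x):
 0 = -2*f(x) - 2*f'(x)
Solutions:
 f(x) = C1*exp(-x)


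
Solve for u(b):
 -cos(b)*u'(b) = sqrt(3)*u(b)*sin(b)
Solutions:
 u(b) = C1*cos(b)^(sqrt(3))


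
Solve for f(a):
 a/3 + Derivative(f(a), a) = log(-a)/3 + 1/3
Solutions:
 f(a) = C1 - a^2/6 + a*log(-a)/3


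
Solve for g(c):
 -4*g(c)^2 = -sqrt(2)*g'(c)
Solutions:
 g(c) = -1/(C1 + 2*sqrt(2)*c)


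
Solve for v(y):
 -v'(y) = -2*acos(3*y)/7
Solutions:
 v(y) = C1 + 2*y*acos(3*y)/7 - 2*sqrt(1 - 9*y^2)/21


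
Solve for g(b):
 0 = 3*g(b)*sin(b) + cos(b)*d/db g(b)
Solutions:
 g(b) = C1*cos(b)^3


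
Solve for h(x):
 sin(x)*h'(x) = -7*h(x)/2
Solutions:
 h(x) = C1*(cos(x) + 1)^(7/4)/(cos(x) - 1)^(7/4)


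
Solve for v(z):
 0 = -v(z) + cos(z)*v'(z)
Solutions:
 v(z) = C1*sqrt(sin(z) + 1)/sqrt(sin(z) - 1)


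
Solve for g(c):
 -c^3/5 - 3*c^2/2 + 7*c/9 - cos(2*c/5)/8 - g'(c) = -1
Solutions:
 g(c) = C1 - c^4/20 - c^3/2 + 7*c^2/18 + c - 5*sin(2*c/5)/16


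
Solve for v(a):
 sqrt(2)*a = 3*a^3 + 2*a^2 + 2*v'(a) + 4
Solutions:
 v(a) = C1 - 3*a^4/8 - a^3/3 + sqrt(2)*a^2/4 - 2*a


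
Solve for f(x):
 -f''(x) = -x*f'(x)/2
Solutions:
 f(x) = C1 + C2*erfi(x/2)


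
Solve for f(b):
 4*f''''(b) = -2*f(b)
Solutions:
 f(b) = (C1*sin(2^(1/4)*b/2) + C2*cos(2^(1/4)*b/2))*exp(-2^(1/4)*b/2) + (C3*sin(2^(1/4)*b/2) + C4*cos(2^(1/4)*b/2))*exp(2^(1/4)*b/2)


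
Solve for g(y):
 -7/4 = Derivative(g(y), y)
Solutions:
 g(y) = C1 - 7*y/4


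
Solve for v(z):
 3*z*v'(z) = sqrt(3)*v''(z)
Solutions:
 v(z) = C1 + C2*erfi(sqrt(2)*3^(1/4)*z/2)


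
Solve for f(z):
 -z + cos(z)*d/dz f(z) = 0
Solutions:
 f(z) = C1 + Integral(z/cos(z), z)


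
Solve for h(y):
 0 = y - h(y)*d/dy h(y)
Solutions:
 h(y) = -sqrt(C1 + y^2)
 h(y) = sqrt(C1 + y^2)


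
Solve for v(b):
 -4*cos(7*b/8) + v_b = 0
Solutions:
 v(b) = C1 + 32*sin(7*b/8)/7


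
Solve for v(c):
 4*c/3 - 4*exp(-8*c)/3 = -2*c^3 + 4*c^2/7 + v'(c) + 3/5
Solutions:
 v(c) = C1 + c^4/2 - 4*c^3/21 + 2*c^2/3 - 3*c/5 + exp(-8*c)/6


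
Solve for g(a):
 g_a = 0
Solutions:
 g(a) = C1


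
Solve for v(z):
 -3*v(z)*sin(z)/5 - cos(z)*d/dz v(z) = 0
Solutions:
 v(z) = C1*cos(z)^(3/5)


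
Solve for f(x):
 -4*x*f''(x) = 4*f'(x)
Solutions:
 f(x) = C1 + C2*log(x)


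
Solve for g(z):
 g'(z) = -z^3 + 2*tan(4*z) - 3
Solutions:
 g(z) = C1 - z^4/4 - 3*z - log(cos(4*z))/2


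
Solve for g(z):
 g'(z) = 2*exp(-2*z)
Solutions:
 g(z) = C1 - exp(-2*z)


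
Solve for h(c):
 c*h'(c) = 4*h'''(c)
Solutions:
 h(c) = C1 + Integral(C2*airyai(2^(1/3)*c/2) + C3*airybi(2^(1/3)*c/2), c)


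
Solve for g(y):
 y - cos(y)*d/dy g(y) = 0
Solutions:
 g(y) = C1 + Integral(y/cos(y), y)


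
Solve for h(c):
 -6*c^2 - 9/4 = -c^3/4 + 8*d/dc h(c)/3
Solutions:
 h(c) = C1 + 3*c^4/128 - 3*c^3/4 - 27*c/32


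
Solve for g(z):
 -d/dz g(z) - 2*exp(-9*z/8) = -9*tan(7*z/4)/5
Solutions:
 g(z) = C1 + 18*log(tan(7*z/4)^2 + 1)/35 + 16*exp(-9*z/8)/9


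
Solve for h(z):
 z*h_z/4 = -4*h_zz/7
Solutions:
 h(z) = C1 + C2*erf(sqrt(14)*z/8)


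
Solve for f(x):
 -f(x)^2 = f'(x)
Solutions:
 f(x) = 1/(C1 + x)


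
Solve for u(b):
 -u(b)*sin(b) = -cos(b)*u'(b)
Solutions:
 u(b) = C1/cos(b)


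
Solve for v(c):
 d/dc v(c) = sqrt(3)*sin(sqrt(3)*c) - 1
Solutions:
 v(c) = C1 - c - cos(sqrt(3)*c)


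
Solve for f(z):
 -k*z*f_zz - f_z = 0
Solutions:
 f(z) = C1 + z^(((re(k) - 1)*re(k) + im(k)^2)/(re(k)^2 + im(k)^2))*(C2*sin(log(z)*Abs(im(k))/(re(k)^2 + im(k)^2)) + C3*cos(log(z)*im(k)/(re(k)^2 + im(k)^2)))


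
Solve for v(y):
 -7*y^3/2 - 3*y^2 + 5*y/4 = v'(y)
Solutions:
 v(y) = C1 - 7*y^4/8 - y^3 + 5*y^2/8


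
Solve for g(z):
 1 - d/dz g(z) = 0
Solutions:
 g(z) = C1 + z


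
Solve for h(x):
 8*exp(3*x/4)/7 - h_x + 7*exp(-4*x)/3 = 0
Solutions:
 h(x) = C1 + 32*exp(3*x/4)/21 - 7*exp(-4*x)/12


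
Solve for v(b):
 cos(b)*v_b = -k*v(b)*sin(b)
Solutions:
 v(b) = C1*exp(k*log(cos(b)))


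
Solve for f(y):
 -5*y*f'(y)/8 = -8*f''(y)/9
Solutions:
 f(y) = C1 + C2*erfi(3*sqrt(10)*y/16)


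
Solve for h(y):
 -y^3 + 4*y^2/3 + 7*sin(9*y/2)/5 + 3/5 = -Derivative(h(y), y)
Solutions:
 h(y) = C1 + y^4/4 - 4*y^3/9 - 3*y/5 + 14*cos(9*y/2)/45


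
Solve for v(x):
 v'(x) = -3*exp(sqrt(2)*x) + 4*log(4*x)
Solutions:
 v(x) = C1 + 4*x*log(x) + 4*x*(-1 + 2*log(2)) - 3*sqrt(2)*exp(sqrt(2)*x)/2


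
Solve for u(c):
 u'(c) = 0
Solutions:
 u(c) = C1


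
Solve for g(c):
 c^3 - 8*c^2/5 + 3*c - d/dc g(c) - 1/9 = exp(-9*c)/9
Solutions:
 g(c) = C1 + c^4/4 - 8*c^3/15 + 3*c^2/2 - c/9 + exp(-9*c)/81


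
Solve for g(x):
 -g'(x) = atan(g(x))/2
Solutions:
 Integral(1/atan(_y), (_y, g(x))) = C1 - x/2


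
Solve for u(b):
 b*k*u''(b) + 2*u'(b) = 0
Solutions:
 u(b) = C1 + b^(((re(k) - 2)*re(k) + im(k)^2)/(re(k)^2 + im(k)^2))*(C2*sin(2*log(b)*Abs(im(k))/(re(k)^2 + im(k)^2)) + C3*cos(2*log(b)*im(k)/(re(k)^2 + im(k)^2)))


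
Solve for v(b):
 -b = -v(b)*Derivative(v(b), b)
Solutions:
 v(b) = -sqrt(C1 + b^2)
 v(b) = sqrt(C1 + b^2)


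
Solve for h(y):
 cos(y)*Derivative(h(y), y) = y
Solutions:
 h(y) = C1 + Integral(y/cos(y), y)


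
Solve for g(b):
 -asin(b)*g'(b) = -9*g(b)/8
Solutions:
 g(b) = C1*exp(9*Integral(1/asin(b), b)/8)


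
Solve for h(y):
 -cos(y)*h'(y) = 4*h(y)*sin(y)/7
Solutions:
 h(y) = C1*cos(y)^(4/7)


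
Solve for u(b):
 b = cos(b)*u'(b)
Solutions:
 u(b) = C1 + Integral(b/cos(b), b)


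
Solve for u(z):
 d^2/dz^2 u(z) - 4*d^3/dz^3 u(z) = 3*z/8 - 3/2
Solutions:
 u(z) = C1 + C2*z + C3*exp(z/4) + z^3/16


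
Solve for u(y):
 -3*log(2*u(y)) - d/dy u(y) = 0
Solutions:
 Integral(1/(log(_y) + log(2)), (_y, u(y)))/3 = C1 - y


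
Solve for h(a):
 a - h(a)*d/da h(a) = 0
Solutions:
 h(a) = -sqrt(C1 + a^2)
 h(a) = sqrt(C1 + a^2)


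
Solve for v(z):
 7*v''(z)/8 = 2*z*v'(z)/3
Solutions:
 v(z) = C1 + C2*erfi(2*sqrt(42)*z/21)


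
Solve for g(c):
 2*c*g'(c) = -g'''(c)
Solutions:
 g(c) = C1 + Integral(C2*airyai(-2^(1/3)*c) + C3*airybi(-2^(1/3)*c), c)


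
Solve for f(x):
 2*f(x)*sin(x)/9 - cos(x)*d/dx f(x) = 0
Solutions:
 f(x) = C1/cos(x)^(2/9)


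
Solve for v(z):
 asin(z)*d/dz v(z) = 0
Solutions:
 v(z) = C1


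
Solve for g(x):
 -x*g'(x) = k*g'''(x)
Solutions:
 g(x) = C1 + Integral(C2*airyai(x*(-1/k)^(1/3)) + C3*airybi(x*(-1/k)^(1/3)), x)


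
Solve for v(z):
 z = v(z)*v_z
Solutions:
 v(z) = -sqrt(C1 + z^2)
 v(z) = sqrt(C1 + z^2)


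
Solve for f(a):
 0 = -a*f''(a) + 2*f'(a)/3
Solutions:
 f(a) = C1 + C2*a^(5/3)


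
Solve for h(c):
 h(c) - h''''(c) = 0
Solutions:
 h(c) = C1*exp(-c) + C2*exp(c) + C3*sin(c) + C4*cos(c)


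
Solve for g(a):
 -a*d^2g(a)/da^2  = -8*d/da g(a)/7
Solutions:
 g(a) = C1 + C2*a^(15/7)


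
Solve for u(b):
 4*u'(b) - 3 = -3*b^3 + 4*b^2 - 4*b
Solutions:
 u(b) = C1 - 3*b^4/16 + b^3/3 - b^2/2 + 3*b/4


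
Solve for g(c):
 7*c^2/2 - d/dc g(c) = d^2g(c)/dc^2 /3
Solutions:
 g(c) = C1 + C2*exp(-3*c) + 7*c^3/6 - 7*c^2/6 + 7*c/9


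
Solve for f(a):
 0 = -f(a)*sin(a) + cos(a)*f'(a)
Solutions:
 f(a) = C1/cos(a)


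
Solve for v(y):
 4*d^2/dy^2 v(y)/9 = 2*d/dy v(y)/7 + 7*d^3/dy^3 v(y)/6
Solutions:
 v(y) = C1 + (C2*sin(2*sqrt(23)*y/21) + C3*cos(2*sqrt(23)*y/21))*exp(4*y/21)


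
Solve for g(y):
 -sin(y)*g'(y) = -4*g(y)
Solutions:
 g(y) = C1*(cos(y)^2 - 2*cos(y) + 1)/(cos(y)^2 + 2*cos(y) + 1)


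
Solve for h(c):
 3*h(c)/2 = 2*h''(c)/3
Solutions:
 h(c) = C1*exp(-3*c/2) + C2*exp(3*c/2)


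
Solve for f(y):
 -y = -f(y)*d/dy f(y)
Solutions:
 f(y) = -sqrt(C1 + y^2)
 f(y) = sqrt(C1 + y^2)


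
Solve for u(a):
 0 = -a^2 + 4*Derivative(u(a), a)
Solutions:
 u(a) = C1 + a^3/12


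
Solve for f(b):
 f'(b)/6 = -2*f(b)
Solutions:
 f(b) = C1*exp(-12*b)


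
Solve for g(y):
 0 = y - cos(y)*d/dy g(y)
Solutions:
 g(y) = C1 + Integral(y/cos(y), y)


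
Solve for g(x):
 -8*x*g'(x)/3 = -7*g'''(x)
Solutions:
 g(x) = C1 + Integral(C2*airyai(2*21^(2/3)*x/21) + C3*airybi(2*21^(2/3)*x/21), x)


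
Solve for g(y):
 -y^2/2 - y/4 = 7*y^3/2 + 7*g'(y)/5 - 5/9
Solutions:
 g(y) = C1 - 5*y^4/8 - 5*y^3/42 - 5*y^2/56 + 25*y/63


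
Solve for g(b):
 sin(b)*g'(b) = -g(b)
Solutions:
 g(b) = C1*sqrt(cos(b) + 1)/sqrt(cos(b) - 1)


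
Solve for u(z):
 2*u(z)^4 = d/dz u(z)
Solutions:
 u(z) = (-1/(C1 + 6*z))^(1/3)
 u(z) = (-1/(C1 + 2*z))^(1/3)*(-3^(2/3) - 3*3^(1/6)*I)/6
 u(z) = (-1/(C1 + 2*z))^(1/3)*(-3^(2/3) + 3*3^(1/6)*I)/6


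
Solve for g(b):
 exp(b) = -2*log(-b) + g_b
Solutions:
 g(b) = C1 + 2*b*log(-b) - 2*b + exp(b)


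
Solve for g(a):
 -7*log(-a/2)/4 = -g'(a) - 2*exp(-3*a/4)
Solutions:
 g(a) = C1 + 7*a*log(-a)/4 + 7*a*(-1 - log(2))/4 + 8*exp(-3*a/4)/3


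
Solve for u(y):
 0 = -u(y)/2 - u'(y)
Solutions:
 u(y) = C1*exp(-y/2)


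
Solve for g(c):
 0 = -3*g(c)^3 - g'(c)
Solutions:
 g(c) = -sqrt(2)*sqrt(-1/(C1 - 3*c))/2
 g(c) = sqrt(2)*sqrt(-1/(C1 - 3*c))/2


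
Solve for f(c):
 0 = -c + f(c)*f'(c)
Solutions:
 f(c) = -sqrt(C1 + c^2)
 f(c) = sqrt(C1 + c^2)


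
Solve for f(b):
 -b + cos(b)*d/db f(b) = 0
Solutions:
 f(b) = C1 + Integral(b/cos(b), b)


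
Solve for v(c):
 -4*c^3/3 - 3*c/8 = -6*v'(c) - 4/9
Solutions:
 v(c) = C1 + c^4/18 + c^2/32 - 2*c/27


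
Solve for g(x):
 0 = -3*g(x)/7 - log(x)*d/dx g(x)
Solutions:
 g(x) = C1*exp(-3*li(x)/7)


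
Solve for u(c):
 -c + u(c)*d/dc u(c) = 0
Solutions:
 u(c) = -sqrt(C1 + c^2)
 u(c) = sqrt(C1 + c^2)


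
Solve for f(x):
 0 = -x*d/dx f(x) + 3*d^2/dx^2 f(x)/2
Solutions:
 f(x) = C1 + C2*erfi(sqrt(3)*x/3)


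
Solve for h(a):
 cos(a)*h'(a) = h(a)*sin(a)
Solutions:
 h(a) = C1/cos(a)


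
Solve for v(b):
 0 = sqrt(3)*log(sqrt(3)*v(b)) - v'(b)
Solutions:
 -2*sqrt(3)*Integral(1/(2*log(_y) + log(3)), (_y, v(b)))/3 = C1 - b


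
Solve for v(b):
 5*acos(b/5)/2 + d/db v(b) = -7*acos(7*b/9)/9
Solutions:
 v(b) = C1 - 5*b*acos(b/5)/2 - 7*b*acos(7*b/9)/9 + 5*sqrt(25 - b^2)/2 + sqrt(81 - 49*b^2)/9


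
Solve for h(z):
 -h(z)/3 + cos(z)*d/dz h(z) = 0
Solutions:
 h(z) = C1*(sin(z) + 1)^(1/6)/(sin(z) - 1)^(1/6)


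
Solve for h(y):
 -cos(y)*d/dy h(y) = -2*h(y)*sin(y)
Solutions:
 h(y) = C1/cos(y)^2


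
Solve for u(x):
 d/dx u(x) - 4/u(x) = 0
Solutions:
 u(x) = -sqrt(C1 + 8*x)
 u(x) = sqrt(C1 + 8*x)


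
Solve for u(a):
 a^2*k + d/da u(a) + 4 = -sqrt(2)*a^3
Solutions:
 u(a) = C1 - sqrt(2)*a^4/4 - a^3*k/3 - 4*a


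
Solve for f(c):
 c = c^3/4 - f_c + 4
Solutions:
 f(c) = C1 + c^4/16 - c^2/2 + 4*c


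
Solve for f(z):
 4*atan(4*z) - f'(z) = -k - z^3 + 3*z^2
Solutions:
 f(z) = C1 + k*z + z^4/4 - z^3 + 4*z*atan(4*z) - log(16*z^2 + 1)/2


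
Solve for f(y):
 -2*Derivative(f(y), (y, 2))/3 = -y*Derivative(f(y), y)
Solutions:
 f(y) = C1 + C2*erfi(sqrt(3)*y/2)


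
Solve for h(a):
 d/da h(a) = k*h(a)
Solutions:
 h(a) = C1*exp(a*k)


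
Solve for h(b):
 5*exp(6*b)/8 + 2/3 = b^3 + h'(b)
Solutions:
 h(b) = C1 - b^4/4 + 2*b/3 + 5*exp(6*b)/48


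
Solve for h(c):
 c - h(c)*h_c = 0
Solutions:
 h(c) = -sqrt(C1 + c^2)
 h(c) = sqrt(C1 + c^2)


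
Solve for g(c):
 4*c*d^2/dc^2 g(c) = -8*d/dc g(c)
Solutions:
 g(c) = C1 + C2/c


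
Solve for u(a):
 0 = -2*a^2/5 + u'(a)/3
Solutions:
 u(a) = C1 + 2*a^3/5


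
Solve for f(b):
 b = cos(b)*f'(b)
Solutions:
 f(b) = C1 + Integral(b/cos(b), b)


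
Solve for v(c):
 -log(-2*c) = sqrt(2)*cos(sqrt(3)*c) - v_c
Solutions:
 v(c) = C1 + c*log(-c) - c + c*log(2) + sqrt(6)*sin(sqrt(3)*c)/3


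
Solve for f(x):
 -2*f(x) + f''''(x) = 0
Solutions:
 f(x) = C1*exp(-2^(1/4)*x) + C2*exp(2^(1/4)*x) + C3*sin(2^(1/4)*x) + C4*cos(2^(1/4)*x)


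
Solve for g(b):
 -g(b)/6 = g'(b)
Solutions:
 g(b) = C1*exp(-b/6)


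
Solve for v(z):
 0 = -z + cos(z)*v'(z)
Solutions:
 v(z) = C1 + Integral(z/cos(z), z)


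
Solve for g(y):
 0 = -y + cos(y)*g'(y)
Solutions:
 g(y) = C1 + Integral(y/cos(y), y)


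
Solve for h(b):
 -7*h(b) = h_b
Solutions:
 h(b) = C1*exp(-7*b)


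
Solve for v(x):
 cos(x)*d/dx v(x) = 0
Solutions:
 v(x) = C1


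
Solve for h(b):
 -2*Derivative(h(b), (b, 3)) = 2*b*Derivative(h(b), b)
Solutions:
 h(b) = C1 + Integral(C2*airyai(-b) + C3*airybi(-b), b)


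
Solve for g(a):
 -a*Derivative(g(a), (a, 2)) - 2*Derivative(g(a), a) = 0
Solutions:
 g(a) = C1 + C2/a


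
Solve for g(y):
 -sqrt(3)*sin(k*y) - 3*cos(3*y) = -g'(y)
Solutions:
 g(y) = C1 + sin(3*y) - sqrt(3)*cos(k*y)/k


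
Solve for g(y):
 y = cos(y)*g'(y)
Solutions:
 g(y) = C1 + Integral(y/cos(y), y)


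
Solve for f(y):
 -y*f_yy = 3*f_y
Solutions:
 f(y) = C1 + C2/y^2


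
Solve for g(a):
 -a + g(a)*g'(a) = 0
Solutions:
 g(a) = -sqrt(C1 + a^2)
 g(a) = sqrt(C1 + a^2)


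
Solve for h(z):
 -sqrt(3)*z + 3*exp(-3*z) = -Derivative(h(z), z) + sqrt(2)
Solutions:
 h(z) = C1 + sqrt(3)*z^2/2 + sqrt(2)*z + exp(-3*z)


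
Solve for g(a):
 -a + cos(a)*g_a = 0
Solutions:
 g(a) = C1 + Integral(a/cos(a), a)


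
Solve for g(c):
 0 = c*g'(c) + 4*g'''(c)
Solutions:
 g(c) = C1 + Integral(C2*airyai(-2^(1/3)*c/2) + C3*airybi(-2^(1/3)*c/2), c)


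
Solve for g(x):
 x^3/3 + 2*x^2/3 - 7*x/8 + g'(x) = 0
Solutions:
 g(x) = C1 - x^4/12 - 2*x^3/9 + 7*x^2/16


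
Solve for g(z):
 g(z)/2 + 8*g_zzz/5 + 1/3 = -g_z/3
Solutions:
 g(z) = C1*exp(-10^(1/3)*z*(-(27 + sqrt(739))^(1/3) + 10^(1/3)/(27 + sqrt(739))^(1/3))/24)*sin(10^(1/3)*sqrt(3)*z*(10^(1/3)/(27 + sqrt(739))^(1/3) + (27 + sqrt(739))^(1/3))/24) + C2*exp(-10^(1/3)*z*(-(27 + sqrt(739))^(1/3) + 10^(1/3)/(27 + sqrt(739))^(1/3))/24)*cos(10^(1/3)*sqrt(3)*z*(10^(1/3)/(27 + sqrt(739))^(1/3) + (27 + sqrt(739))^(1/3))/24) + C3*exp(10^(1/3)*z*(-(27 + sqrt(739))^(1/3) + 10^(1/3)/(27 + sqrt(739))^(1/3))/12) - 2/3


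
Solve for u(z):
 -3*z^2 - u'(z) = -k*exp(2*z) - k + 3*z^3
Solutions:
 u(z) = C1 + k*z + k*exp(2*z)/2 - 3*z^4/4 - z^3


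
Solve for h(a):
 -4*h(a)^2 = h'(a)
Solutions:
 h(a) = 1/(C1 + 4*a)


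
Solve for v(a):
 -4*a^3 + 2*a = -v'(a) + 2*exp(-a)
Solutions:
 v(a) = C1 + a^4 - a^2 - 2*exp(-a)


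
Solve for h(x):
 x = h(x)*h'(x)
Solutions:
 h(x) = -sqrt(C1 + x^2)
 h(x) = sqrt(C1 + x^2)


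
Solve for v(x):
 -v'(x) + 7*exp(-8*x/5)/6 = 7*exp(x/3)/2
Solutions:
 v(x) = C1 - 21*exp(x/3)/2 - 35*exp(-8*x/5)/48


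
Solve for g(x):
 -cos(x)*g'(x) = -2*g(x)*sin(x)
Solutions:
 g(x) = C1/cos(x)^2


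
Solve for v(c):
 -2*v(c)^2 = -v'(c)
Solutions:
 v(c) = -1/(C1 + 2*c)


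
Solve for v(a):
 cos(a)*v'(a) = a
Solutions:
 v(a) = C1 + Integral(a/cos(a), a)


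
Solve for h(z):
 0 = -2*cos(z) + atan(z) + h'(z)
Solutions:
 h(z) = C1 - z*atan(z) + log(z^2 + 1)/2 + 2*sin(z)


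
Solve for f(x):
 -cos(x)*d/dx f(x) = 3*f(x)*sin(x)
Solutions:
 f(x) = C1*cos(x)^3


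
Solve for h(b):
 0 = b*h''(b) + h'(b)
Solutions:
 h(b) = C1 + C2*log(b)


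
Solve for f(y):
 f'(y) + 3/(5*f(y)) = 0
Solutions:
 f(y) = -sqrt(C1 - 30*y)/5
 f(y) = sqrt(C1 - 30*y)/5


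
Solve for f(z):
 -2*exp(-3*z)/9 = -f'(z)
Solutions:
 f(z) = C1 - 2*exp(-3*z)/27


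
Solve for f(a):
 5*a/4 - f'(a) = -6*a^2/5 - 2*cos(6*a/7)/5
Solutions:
 f(a) = C1 + 2*a^3/5 + 5*a^2/8 + 7*sin(6*a/7)/15


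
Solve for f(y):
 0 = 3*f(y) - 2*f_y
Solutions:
 f(y) = C1*exp(3*y/2)


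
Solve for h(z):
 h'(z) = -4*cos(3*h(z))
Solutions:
 h(z) = -asin((C1 + exp(24*z))/(C1 - exp(24*z)))/3 + pi/3
 h(z) = asin((C1 + exp(24*z))/(C1 - exp(24*z)))/3


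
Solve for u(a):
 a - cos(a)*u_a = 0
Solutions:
 u(a) = C1 + Integral(a/cos(a), a)


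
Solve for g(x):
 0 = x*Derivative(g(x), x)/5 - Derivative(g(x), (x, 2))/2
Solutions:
 g(x) = C1 + C2*erfi(sqrt(5)*x/5)


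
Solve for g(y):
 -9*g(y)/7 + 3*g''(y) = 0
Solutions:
 g(y) = C1*exp(-sqrt(21)*y/7) + C2*exp(sqrt(21)*y/7)


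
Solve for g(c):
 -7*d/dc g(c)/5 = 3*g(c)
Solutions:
 g(c) = C1*exp(-15*c/7)


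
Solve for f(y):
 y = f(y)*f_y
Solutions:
 f(y) = -sqrt(C1 + y^2)
 f(y) = sqrt(C1 + y^2)


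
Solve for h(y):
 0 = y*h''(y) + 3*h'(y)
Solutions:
 h(y) = C1 + C2/y^2


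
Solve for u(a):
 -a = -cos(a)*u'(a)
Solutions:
 u(a) = C1 + Integral(a/cos(a), a)


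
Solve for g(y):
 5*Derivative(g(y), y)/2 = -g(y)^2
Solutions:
 g(y) = 5/(C1 + 2*y)


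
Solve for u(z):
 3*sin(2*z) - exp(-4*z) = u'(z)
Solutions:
 u(z) = C1 - 3*cos(2*z)/2 + exp(-4*z)/4


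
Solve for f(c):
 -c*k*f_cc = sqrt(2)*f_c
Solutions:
 f(c) = C1 + c^(((re(k) - sqrt(2))*re(k) + im(k)^2)/(re(k)^2 + im(k)^2))*(C2*sin(sqrt(2)*log(c)*Abs(im(k))/(re(k)^2 + im(k)^2)) + C3*cos(sqrt(2)*log(c)*im(k)/(re(k)^2 + im(k)^2)))


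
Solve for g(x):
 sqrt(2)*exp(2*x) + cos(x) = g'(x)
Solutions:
 g(x) = C1 + sqrt(2)*exp(2*x)/2 + sin(x)


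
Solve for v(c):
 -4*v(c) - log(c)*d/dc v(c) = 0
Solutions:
 v(c) = C1*exp(-4*li(c))


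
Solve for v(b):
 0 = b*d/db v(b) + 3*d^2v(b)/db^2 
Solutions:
 v(b) = C1 + C2*erf(sqrt(6)*b/6)


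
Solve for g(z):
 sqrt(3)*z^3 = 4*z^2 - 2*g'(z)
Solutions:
 g(z) = C1 - sqrt(3)*z^4/8 + 2*z^3/3


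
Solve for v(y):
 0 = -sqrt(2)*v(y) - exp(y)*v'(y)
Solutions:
 v(y) = C1*exp(sqrt(2)*exp(-y))


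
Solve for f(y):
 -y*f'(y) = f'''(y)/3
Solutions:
 f(y) = C1 + Integral(C2*airyai(-3^(1/3)*y) + C3*airybi(-3^(1/3)*y), y)


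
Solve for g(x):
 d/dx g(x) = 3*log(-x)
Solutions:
 g(x) = C1 + 3*x*log(-x) - 3*x


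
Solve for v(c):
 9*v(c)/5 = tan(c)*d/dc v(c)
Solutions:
 v(c) = C1*sin(c)^(9/5)


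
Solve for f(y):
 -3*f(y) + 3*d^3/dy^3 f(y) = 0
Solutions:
 f(y) = C3*exp(y) + (C1*sin(sqrt(3)*y/2) + C2*cos(sqrt(3)*y/2))*exp(-y/2)


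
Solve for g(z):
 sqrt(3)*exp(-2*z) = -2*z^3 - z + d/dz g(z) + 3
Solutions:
 g(z) = C1 + z^4/2 + z^2/2 - 3*z - sqrt(3)*exp(-2*z)/2


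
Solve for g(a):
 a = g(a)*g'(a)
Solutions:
 g(a) = -sqrt(C1 + a^2)
 g(a) = sqrt(C1 + a^2)


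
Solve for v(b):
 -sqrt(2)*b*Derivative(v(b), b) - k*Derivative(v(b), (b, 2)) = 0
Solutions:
 v(b) = C1 + C2*sqrt(k)*erf(2^(3/4)*b*sqrt(1/k)/2)
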